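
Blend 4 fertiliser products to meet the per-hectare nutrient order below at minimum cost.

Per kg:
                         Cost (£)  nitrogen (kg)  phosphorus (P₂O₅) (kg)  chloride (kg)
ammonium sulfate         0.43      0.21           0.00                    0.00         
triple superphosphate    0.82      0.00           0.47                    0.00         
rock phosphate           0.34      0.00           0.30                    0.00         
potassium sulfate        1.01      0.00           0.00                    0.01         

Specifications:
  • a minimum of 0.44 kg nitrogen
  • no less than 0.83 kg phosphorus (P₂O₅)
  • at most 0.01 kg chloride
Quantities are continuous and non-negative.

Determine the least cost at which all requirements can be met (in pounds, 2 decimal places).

Let x1 = kg of ammonium sulfate, x2 = kg of triple superphosphate, x3 = kg of rock phosphate, x4 = kg of potassium sulfate.
Minimize 0.43x1 + 0.82x2 + 0.34x3 + 1.01x4 with:
  0.21x1 ≥ 0.44   (nitrogen)
  0.47x2 + 0.3x3 ≥ 0.83   (phosphorus (P₂O₅))
  0.01x4 ≤ 0.01   (chloride)
  x1, x2, x3, x4 ≥ 0.
At the optimum only ammonium sulfate, rock phosphate are positive (triple superphosphate, potassium sulfate = 0). Binding constraints: nitrogen and phosphorus (P₂O₅).
Solving gives x1 = 2.095, x3 = 2.767.
Hence cost = 0.43·2.095 + 0.34·2.767 = £1.8416.

£1.84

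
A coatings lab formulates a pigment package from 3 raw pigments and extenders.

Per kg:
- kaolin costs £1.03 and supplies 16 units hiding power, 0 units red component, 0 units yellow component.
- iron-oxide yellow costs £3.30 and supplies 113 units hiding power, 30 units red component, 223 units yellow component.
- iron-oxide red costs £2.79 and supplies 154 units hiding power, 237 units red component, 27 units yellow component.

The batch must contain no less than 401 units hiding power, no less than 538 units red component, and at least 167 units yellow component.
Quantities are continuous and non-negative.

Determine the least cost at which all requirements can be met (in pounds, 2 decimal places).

£7.86

This is a linear program. Let x1 = kg of kaolin, x2 = kg of iron-oxide yellow, x3 = kg of iron-oxide red.
Minimize 1.03x1 + 3.3x2 + 2.79x3 with:
  16x1 + 113x2 + 154x3 ≥ 401   (hiding power)
  30x2 + 237x3 ≥ 538   (red component)
  223x2 + 27x3 ≥ 167   (yellow component)
  x1, x2, x3 ≥ 0.
The optimal basis is {iron-oxide yellow, iron-oxide red}; kaolin drops out. Binding constraints: hiding power and yellow component.
So iron-oxide yellow = 0.4759 kg, iron-oxide red = 2.255 kg.
Hence cost = 3.3·0.4759 + 2.79·2.255 = £7.8619.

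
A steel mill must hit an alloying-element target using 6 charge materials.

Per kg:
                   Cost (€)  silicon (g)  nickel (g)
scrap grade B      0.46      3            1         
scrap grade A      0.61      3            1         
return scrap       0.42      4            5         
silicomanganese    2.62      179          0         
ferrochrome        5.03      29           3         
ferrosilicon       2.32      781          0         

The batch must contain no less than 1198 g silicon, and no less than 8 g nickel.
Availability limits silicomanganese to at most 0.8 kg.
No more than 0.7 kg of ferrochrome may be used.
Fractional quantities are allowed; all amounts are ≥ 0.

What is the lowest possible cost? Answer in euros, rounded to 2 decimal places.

€4.21

Treat it as an LP. Let x1 = kg of scrap grade B, x2 = kg of scrap grade A, x3 = kg of return scrap, x4 = kg of silicomanganese, x5 = kg of ferrochrome, x6 = kg of ferrosilicon.
Minimize 0.46x1 + 0.61x2 + 0.42x3 + 2.62x4 + 5.03x5 + 2.32x6 s.t.:
  3x1 + 3x2 + 4x3 + 179x4 + 29x5 + 781x6 ≥ 1198   (silicon)
  1x1 + 1x2 + 5x3 + 3x5 ≥ 8   (nickel)
  x4 ≤ 0.8
  x5 ≤ 0.7
  x1, x2, x3, x4, x5, x6 ≥ 0.
At the optimum only return scrap, ferrosilicon are positive (scrap grade B, scrap grade A, silicomanganese, ferrochrome = 0). The silicon and nickel requirements are met with equality.
Optimal quantities: return scrap = 1.6 kg, ferrosilicon = 1.526 kg.
Hence cost = 0.42·1.6 + 2.32·1.526 = €4.2123.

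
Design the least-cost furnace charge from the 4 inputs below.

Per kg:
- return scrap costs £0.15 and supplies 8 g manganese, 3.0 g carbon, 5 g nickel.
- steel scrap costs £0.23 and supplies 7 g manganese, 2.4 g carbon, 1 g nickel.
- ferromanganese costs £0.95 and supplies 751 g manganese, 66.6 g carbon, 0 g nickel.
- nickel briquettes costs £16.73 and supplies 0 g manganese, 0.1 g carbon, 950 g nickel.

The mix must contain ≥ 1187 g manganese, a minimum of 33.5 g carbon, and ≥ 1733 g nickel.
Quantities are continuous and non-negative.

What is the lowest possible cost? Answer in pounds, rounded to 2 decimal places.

£32.02

Let x1 = kg of return scrap, x2 = kg of steel scrap, x3 = kg of ferromanganese, x4 = kg of nickel briquettes.
Minimize 0.15x1 + 0.23x2 + 0.95x3 + 16.73x4 subject to:
  8x1 + 7x2 + 751x3 ≥ 1187   (manganese)
  3x1 + 2.4x2 + 66.6x3 + 0.1x4 ≥ 33.5   (carbon)
  5x1 + 1x2 + 950x4 ≥ 1733   (nickel)
  x1, x2, x3, x4 ≥ 0.
The minimum-cost mix takes nothing from return scrap, steel scrap — only ferromanganese, nickel briquettes. The manganese and nickel requirements are met with equality.
Solving gives x3 = 1.581, x4 = 1.824.
Hence cost = 0.95·1.581 + 16.73·1.824 = £32.0175.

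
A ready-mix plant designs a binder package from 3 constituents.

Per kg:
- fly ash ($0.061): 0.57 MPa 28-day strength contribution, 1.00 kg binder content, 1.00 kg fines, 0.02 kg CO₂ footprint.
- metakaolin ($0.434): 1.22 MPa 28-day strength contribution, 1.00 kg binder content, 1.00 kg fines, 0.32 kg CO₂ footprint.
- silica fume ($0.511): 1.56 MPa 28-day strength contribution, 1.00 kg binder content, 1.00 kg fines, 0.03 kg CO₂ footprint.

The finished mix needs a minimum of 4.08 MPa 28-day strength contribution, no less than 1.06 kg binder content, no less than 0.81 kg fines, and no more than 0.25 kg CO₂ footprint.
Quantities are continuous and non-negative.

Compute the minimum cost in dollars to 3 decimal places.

Let x1 = kg of fly ash, x2 = kg of metakaolin, x3 = kg of silica fume.
Minimise 0.061x1 + 0.434x2 + 0.511x3 s.t.:
  0.57x1 + 1.22x2 + 1.56x3 ≥ 4.08   (28-day strength contribution)
  1x1 + 1x2 + 1x3 ≥ 1.06   (binder content)
  1x1 + 1x2 + 1x3 ≥ 0.81   (fines)
  0.02x1 + 0.32x2 + 0.03x3 ≤ 0.25   (CO₂ footprint)
  x1, x2, x3 ≥ 0.
The minimum-cost mix takes nothing from metakaolin, silica fume — only fly ash. The 28-day strength contribution requirement is met with equality.
That vertex is x1 = 7.158.
Hence cost = 0.061·7.158 = $0.43664.

$0.437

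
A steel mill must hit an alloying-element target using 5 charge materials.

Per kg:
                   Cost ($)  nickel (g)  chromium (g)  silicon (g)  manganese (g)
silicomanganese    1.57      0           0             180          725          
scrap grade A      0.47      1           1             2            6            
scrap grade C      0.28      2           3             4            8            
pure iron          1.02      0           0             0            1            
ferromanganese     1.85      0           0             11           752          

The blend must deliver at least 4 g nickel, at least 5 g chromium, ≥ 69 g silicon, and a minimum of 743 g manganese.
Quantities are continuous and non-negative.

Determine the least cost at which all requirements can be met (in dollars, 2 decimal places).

$2.13

Let x1 = kg of silicomanganese, x2 = kg of scrap grade A, x3 = kg of scrap grade C, x4 = kg of pure iron, x5 = kg of ferromanganese.
Minimize 1.57x1 + 0.47x2 + 0.28x3 + 1.02x4 + 1.85x5 s.t.:
  1x2 + 2x3 ≥ 4   (nickel)
  1x2 + 3x3 ≥ 5   (chromium)
  180x1 + 2x2 + 4x3 + 11x5 ≥ 69   (silicon)
  725x1 + 6x2 + 8x3 + 1x4 + 752x5 ≥ 743   (manganese)
  x1, x2, x3, x4, x5 ≥ 0.
The minimum-cost mix takes nothing from scrap grade A, pure iron, ferromanganese — only silicomanganese, scrap grade C. Binding constraints: nickel and manganese.
Solving gives x1 = 1.003, x3 = 2.
Hence cost = 1.57·1.003 + 0.28·2 = $2.1347.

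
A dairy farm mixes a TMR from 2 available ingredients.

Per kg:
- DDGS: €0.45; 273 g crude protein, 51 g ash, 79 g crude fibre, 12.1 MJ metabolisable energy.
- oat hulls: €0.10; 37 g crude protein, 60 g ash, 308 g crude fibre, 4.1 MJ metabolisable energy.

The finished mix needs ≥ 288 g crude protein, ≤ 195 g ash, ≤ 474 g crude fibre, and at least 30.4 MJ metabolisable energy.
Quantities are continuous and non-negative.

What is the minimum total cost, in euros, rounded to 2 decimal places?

Let x1 = kg of DDGS, x2 = kg of oat hulls.
min 0.45x1 + 0.1x2 s.t.:
  273x1 + 37x2 ≥ 288   (crude protein)
  51x1 + 60x2 ≤ 195   (ash)
  79x1 + 308x2 ≤ 474   (crude fibre)
  12.1x1 + 4.1x2 ≥ 30.4   (metabolisable energy)
  x1, x2 ≥ 0.
Both inputs are positive at the optimum. There the crude fibre and metabolisable energy constraints are tight.
Optimal quantities: DDGS = 2.18 kg, oat hulls = 0.9797 kg.
Total cost: 0.45·2.18 + 0.1·0.9797 = 1.0790.

€1.08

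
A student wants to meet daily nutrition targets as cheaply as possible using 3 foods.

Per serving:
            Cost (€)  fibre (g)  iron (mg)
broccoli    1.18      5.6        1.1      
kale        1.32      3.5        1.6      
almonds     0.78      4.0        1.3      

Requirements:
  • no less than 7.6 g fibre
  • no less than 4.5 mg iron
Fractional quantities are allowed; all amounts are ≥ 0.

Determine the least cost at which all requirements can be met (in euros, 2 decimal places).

Treat it as an LP. Let x1 = servings of broccoli, x2 = servings of kale, x3 = servings of almonds.
Minimise 1.18x1 + 1.32x2 + 0.78x3 subject to:
  5.6x1 + 3.5x2 + 4x3 ≥ 7.6   (fibre)
  1.1x1 + 1.6x2 + 1.3x3 ≥ 4.5   (iron)
  x1, x2, x3 ≥ 0.
The cheapest feasible vertex uses only almonds; broccoli, kale are not used. There the iron constraint is tight.
That vertex is x3 = 3.462.
Objective = 0.78·3.462 = 2.7004.

€2.70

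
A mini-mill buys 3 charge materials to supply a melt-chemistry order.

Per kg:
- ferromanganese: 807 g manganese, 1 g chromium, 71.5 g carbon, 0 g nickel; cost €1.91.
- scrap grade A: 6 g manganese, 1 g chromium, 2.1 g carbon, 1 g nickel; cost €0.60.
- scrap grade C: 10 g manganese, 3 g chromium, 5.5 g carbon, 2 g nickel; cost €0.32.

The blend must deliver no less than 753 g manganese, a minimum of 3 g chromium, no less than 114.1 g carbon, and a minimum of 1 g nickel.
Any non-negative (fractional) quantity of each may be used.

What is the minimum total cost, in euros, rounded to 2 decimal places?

€3.13

This is a linear program. Let x1 = kg of ferromanganese, x2 = kg of scrap grade A, x3 = kg of scrap grade C.
min 1.91x1 + 0.6x2 + 0.32x3 subject to:
  807x1 + 6x2 + 10x3 ≥ 753   (manganese)
  1x1 + 1x2 + 3x3 ≥ 3   (chromium)
  71.5x1 + 2.1x2 + 5.5x3 ≥ 114.1   (carbon)
  1x2 + 2x3 ≥ 1   (nickel)
  x1, x2, x3 ≥ 0.
The minimum-cost mix takes nothing from scrap grade A — only ferromanganese, scrap grade C. There the carbon and nickel constraints are tight.
Optimal quantities: ferromanganese = 1.557 kg, scrap grade C = 0.5 kg.
Cost = 1.91·1.557 + 0.32·0.5 = 3.1339.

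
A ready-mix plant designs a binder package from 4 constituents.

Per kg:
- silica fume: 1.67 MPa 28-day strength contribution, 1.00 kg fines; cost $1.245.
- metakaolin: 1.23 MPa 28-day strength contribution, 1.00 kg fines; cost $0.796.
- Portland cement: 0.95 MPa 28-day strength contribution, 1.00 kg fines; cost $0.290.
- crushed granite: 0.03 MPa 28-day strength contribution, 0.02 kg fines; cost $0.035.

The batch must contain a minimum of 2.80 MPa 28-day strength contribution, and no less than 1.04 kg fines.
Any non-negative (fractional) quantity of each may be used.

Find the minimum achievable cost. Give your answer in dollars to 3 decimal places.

Set it up as a linear program. Let x1 = kg of silica fume, x2 = kg of metakaolin, x3 = kg of Portland cement, x4 = kg of crushed granite.
Minimize 1.245x1 + 0.796x2 + 0.29x3 + 0.035x4 s.t.:
  1.67x1 + 1.23x2 + 0.95x3 + 0.03x4 ≥ 2.8   (28-day strength contribution)
  1x1 + 1x2 + 1x3 + 0.02x4 ≥ 1.04   (fines)
  x1, x2, x3, x4 ≥ 0.
At the optimum only Portland cement is positive (silica fume, metakaolin, crushed granite = 0). There the 28-day strength contribution constraint is tight.
So Portland cement = 2.947 kg.
Hence cost = 0.29·2.947 = $0.85463.

$0.855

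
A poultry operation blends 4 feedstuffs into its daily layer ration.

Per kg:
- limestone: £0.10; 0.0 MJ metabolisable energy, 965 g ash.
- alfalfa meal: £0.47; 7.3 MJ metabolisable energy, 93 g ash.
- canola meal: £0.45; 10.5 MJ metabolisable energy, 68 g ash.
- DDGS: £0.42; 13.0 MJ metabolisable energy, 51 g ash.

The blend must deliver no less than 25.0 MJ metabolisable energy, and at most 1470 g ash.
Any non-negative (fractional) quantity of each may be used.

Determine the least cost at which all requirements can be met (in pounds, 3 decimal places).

Set it up as a linear program. Let x1 = kg of limestone, x2 = kg of alfalfa meal, x3 = kg of canola meal, x4 = kg of DDGS.
Minimise 0.1x1 + 0.47x2 + 0.45x3 + 0.42x4 with:
  7.3x2 + 10.5x3 + 13x4 ≥ 25   (metabolisable energy)
  965x1 + 93x2 + 68x3 + 51x4 ≤ 1470   (ash)
  x1, x2, x3, x4 ≥ 0.
At the optimum only DDGS is positive (limestone, alfalfa meal, canola meal = 0). Binding constraint: metabolisable energy.
So DDGS = 1.923 kg.
Cost = 0.42·1.923 = 0.80766.

£0.808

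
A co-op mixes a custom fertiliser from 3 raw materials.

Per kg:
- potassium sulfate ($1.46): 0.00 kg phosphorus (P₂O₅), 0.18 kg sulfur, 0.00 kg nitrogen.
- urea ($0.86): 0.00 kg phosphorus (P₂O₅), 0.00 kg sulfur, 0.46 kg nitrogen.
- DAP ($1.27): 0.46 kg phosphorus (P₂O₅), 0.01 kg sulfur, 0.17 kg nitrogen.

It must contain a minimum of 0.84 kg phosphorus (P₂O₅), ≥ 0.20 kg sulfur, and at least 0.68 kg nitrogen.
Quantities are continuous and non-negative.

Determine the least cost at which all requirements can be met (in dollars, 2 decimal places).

Set it up as a linear program. Let x1 = kg of potassium sulfate, x2 = kg of urea, x3 = kg of DAP.
Minimise 1.46x1 + 0.86x2 + 1.27x3 subject to:
  0.46x3 ≥ 0.84   (phosphorus (P₂O₅))
  0.18x1 + 0.01x3 ≥ 0.2   (sulfur)
  0.46x2 + 0.17x3 ≥ 0.68   (nitrogen)
  x1, x2, x3 ≥ 0.
All 3 inputs are positive at the optimum. There the phosphorus (P₂O₅), sulfur, nitrogen constraints are tight.
So potassium sulfate = 1.01 kg, urea = 0.8034 kg, DAP = 1.826 kg.
Total cost: 1.46·1.01 + 0.86·0.8034 + 1.27·1.826 = 4.4845.

$4.48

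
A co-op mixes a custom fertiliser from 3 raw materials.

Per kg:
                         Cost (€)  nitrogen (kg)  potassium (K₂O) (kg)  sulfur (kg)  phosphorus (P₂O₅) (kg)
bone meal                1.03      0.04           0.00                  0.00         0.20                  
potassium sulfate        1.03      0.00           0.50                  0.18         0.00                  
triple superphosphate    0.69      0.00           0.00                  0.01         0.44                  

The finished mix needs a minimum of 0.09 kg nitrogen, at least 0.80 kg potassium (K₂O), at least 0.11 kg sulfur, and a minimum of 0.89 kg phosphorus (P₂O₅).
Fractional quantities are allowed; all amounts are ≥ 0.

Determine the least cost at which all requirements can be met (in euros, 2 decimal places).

Let x1 = kg of bone meal, x2 = kg of potassium sulfate, x3 = kg of triple superphosphate.
Minimize 1.03x1 + 1.03x2 + 0.69x3 subject to:
  0.04x1 ≥ 0.09   (nitrogen)
  0.5x2 ≥ 0.8   (potassium (K₂O))
  0.18x2 + 0.01x3 ≥ 0.11   (sulfur)
  0.2x1 + 0.44x3 ≥ 0.89   (phosphorus (P₂O₅))
  x1, x2, x3 ≥ 0.
The optimal mix uses every input. Binding constraints: nitrogen, potassium (K₂O), phosphorus (P₂O₅).
Solving gives x1 = 2.25, x2 = 1.6, x3 = 1.
Total cost: 1.03·2.25 + 1.03·1.6 + 0.69·1 = 4.6555.

€4.66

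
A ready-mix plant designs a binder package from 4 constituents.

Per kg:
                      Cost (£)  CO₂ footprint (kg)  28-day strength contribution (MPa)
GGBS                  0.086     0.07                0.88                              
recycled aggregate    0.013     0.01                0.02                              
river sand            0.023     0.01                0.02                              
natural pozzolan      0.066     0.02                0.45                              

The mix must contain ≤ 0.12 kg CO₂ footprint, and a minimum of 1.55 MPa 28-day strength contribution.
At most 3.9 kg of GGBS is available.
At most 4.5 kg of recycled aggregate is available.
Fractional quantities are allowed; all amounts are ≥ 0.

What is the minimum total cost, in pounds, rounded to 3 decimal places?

Let x1 = kg of GGBS, x2 = kg of recycled aggregate, x3 = kg of river sand, x4 = kg of natural pozzolan.
min 0.086x1 + 0.013x2 + 0.023x3 + 0.066x4 with:
  0.07x1 + 0.01x2 + 0.01x3 + 0.02x4 ≤ 0.12   (CO₂ footprint)
  0.88x1 + 0.02x2 + 0.02x3 + 0.45x4 ≥ 1.55   (28-day strength contribution)
  x1 ≤ 3.9
  x2 ≤ 4.5
  x1, x2, x3, x4 ≥ 0.
The cheapest feasible vertex uses only GGBS, natural pozzolan; recycled aggregate, river sand are not used. There the CO₂ footprint and 28-day strength contribution constraints are tight.
Solving gives x1 = 1.655, x4 = 0.2086.
Cost = 0.086·1.655 + 0.066·0.2086 = 0.15610.

£0.156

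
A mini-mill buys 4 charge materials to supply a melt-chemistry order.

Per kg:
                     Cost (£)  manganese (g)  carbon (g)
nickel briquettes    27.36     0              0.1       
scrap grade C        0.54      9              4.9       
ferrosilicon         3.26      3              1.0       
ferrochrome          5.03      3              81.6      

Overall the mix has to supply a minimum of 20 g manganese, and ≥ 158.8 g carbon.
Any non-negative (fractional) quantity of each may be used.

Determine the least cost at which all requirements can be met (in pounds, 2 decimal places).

£10.17

Let x1 = kg of nickel briquettes, x2 = kg of scrap grade C, x3 = kg of ferrosilicon, x4 = kg of ferrochrome.
Minimize 27.36x1 + 0.54x2 + 3.26x3 + 5.03x4 subject to:
  9x2 + 3x3 + 3x4 ≥ 20   (manganese)
  0.1x1 + 4.9x2 + 1x3 + 81.6x4 ≥ 158.8   (carbon)
  x1, x2, x3, x4 ≥ 0.
The optimal basis is {scrap grade C, ferrochrome}; nickel briquettes, ferrosilicon drop out. The manganese and carbon requirements are met with equality.
Solving gives x2 = 1.606, x4 = 1.85.
Hence cost = 0.54·1.606 + 5.03·1.85 = £10.1727.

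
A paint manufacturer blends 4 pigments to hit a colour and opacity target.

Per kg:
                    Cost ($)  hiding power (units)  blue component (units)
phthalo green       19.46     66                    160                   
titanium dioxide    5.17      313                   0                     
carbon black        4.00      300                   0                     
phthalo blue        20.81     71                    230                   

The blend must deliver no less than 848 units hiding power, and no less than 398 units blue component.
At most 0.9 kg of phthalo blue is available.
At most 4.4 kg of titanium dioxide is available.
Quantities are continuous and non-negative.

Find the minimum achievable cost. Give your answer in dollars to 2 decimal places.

Let x1 = kg of phthalo green, x2 = kg of titanium dioxide, x3 = kg of carbon black, x4 = kg of phthalo blue.
min 19.46x1 + 5.17x2 + 4x3 + 20.81x4 with:
  66x1 + 313x2 + 300x3 + 71x4 ≥ 848   (hiding power)
  160x1 + 230x4 ≥ 398   (blue component)
  x4 ≤ 0.9
  x2 ≤ 4.4
  x1, x2, x3, x4 ≥ 0.
The minimum-cost mix takes nothing from titanium dioxide — only phthalo green, carbon black, phthalo blue. Binding constraints: hiding power, blue component, the phthalo blue cap.
Optimal quantities: phthalo green = 1.1938 kg, carbon black = 2.351 kg, phthalo blue = 0.9 kg.
Cost = 19.46·1.1938 + 4·2.351 + 20.81·0.9 = 51.3643.

$51.36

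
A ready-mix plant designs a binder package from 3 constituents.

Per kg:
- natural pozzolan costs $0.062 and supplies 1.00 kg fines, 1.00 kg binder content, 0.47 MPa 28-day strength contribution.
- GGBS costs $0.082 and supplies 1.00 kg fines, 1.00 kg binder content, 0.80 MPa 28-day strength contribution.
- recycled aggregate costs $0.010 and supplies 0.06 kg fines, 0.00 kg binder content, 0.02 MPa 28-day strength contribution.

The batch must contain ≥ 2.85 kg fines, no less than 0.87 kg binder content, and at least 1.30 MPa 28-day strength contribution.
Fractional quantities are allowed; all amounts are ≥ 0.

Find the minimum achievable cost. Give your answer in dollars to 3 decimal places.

$0.177

Let x1 = kg of natural pozzolan, x2 = kg of GGBS, x3 = kg of recycled aggregate.
min 0.062x1 + 0.082x2 + 0.01x3 s.t.:
  1x1 + 1x2 + 0.06x3 ≥ 2.85   (fines)
  1x1 + 1x2 ≥ 0.87   (binder content)
  0.47x1 + 0.8x2 + 0.02x3 ≥ 1.3   (28-day strength contribution)
  x1, x2, x3 ≥ 0.
The cheapest feasible vertex uses only natural pozzolan; GGBS, recycled aggregate are not used. There the fines constraint is tight.
Solving gives x1 = 2.85.
Objective = 0.062·2.85 = 0.17670.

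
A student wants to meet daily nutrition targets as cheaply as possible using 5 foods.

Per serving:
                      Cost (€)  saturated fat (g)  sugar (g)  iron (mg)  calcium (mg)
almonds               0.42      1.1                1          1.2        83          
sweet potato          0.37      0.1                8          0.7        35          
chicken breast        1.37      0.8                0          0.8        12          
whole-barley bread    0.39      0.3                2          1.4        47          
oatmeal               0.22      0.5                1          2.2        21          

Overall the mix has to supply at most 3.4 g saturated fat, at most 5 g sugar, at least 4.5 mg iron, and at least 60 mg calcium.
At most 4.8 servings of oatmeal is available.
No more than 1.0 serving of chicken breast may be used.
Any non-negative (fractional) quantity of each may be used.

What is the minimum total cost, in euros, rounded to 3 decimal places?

Let x1 = servings of almonds, x2 = servings of sweet potato, x3 = servings of chicken breast, x4 = servings of whole-barley bread, x5 = servings of oatmeal.
min 0.42x1 + 0.37x2 + 1.37x3 + 0.39x4 + 0.22x5 subject to:
  1.1x1 + 0.1x2 + 0.8x3 + 0.3x4 + 0.5x5 ≤ 3.4   (saturated fat)
  1x1 + 8x2 + 2x4 + 1x5 ≤ 5   (sugar)
  1.2x1 + 0.7x2 + 0.8x3 + 1.4x4 + 2.2x5 ≥ 4.5   (iron)
  83x1 + 35x2 + 12x3 + 47x4 + 21x5 ≥ 60   (calcium)
  x5 ≤ 4.8
  x3 ≤ 1
  x1, x2, x3, x4, x5 ≥ 0.
At the optimum only almonds, oatmeal are positive (sweet potato, chicken breast, whole-barley bread = 0). Binding constraints: iron and calcium.
Optimal quantities: almonds = 0.23825 servings, oatmeal = 1.9155 servings.
Hence cost = 0.42·0.23825 + 0.22·1.9155 = €0.52148.

€0.521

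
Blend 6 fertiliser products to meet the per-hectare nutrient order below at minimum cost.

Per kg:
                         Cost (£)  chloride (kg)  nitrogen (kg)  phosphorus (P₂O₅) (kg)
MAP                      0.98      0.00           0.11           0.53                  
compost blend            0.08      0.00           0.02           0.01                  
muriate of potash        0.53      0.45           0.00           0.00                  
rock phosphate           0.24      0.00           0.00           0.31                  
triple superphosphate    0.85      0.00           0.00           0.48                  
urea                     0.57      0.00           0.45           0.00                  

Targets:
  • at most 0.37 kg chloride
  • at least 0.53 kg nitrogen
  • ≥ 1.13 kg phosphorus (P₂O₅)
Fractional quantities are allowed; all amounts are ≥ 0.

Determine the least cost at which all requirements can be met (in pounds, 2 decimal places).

Set it up as a linear program. Let x1 = kg of MAP, x2 = kg of compost blend, x3 = kg of muriate of potash, x4 = kg of rock phosphate, x5 = kg of triple superphosphate, x6 = kg of urea.
Minimize 0.98x1 + 0.08x2 + 0.53x3 + 0.24x4 + 0.85x5 + 0.57x6 with:
  0.45x3 ≤ 0.37   (chloride)
  0.11x1 + 0.02x2 + 0.45x6 ≥ 0.53   (nitrogen)
  0.53x1 + 0.01x2 + 0.31x4 + 0.48x5 ≥ 1.13   (phosphorus (P₂O₅))
  x1, x2, x3, x4, x5, x6 ≥ 0.
The cheapest feasible vertex uses only rock phosphate, urea; MAP, compost blend, muriate of potash, triple superphosphate are not used. Binding constraints: nitrogen and phosphorus (P₂O₅).
That vertex is x4 = 3.645, x6 = 1.178.
Cost = 0.24·3.645 + 0.57·1.178 = 1.5463.

£1.55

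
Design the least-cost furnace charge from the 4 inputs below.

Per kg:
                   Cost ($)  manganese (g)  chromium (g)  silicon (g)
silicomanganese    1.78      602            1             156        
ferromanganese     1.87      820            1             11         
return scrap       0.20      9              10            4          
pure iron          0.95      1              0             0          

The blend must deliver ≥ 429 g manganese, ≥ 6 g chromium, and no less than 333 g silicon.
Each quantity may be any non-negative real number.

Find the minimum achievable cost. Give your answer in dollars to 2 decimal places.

Let x1 = kg of silicomanganese, x2 = kg of ferromanganese, x3 = kg of return scrap, x4 = kg of pure iron.
min 1.78x1 + 1.87x2 + 0.2x3 + 0.95x4 s.t.:
  602x1 + 820x2 + 9x3 + 1x4 ≥ 429   (manganese)
  1x1 + 1x2 + 10x3 ≥ 6   (chromium)
  156x1 + 11x2 + 4x3 ≥ 333   (silicon)
  x1, x2, x3, x4 ≥ 0.
The optimal basis is {silicomanganese, return scrap}; ferromanganese, pure iron drop out. The chromium and silicon requirements are met with equality.
Solving gives x1 = 2.125, x3 = 0.3875.
Hence cost = 1.78·2.125 + 0.2·0.3875 = $3.8600.

$3.86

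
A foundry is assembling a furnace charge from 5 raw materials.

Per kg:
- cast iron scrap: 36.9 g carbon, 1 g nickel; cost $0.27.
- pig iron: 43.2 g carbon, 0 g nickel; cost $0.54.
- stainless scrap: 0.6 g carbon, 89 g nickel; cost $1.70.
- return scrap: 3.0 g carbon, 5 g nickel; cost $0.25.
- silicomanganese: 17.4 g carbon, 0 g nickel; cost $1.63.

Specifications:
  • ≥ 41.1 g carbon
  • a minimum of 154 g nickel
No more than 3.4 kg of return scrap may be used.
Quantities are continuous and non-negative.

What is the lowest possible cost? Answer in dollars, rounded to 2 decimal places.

This is a linear program. Let x1 = kg of cast iron scrap, x2 = kg of pig iron, x3 = kg of stainless scrap, x4 = kg of return scrap, x5 = kg of silicomanganese.
Minimise 0.27x1 + 0.54x2 + 1.7x3 + 0.25x4 + 1.63x5 with:
  36.9x1 + 43.2x2 + 0.6x3 + 3x4 + 17.4x5 ≥ 41.1   (carbon)
  1x1 + 89x3 + 5x4 ≥ 154   (nickel)
  x4 ≤ 3.4
  x1, x2, x3, x4, x5 ≥ 0.
At the optimum only cast iron scrap, stainless scrap are positive (pig iron, return scrap, silicomanganese = 0). Binding constraints: carbon and nickel.
Solving gives x1 = 1.086, x3 = 1.718.
Cost = 0.27·1.086 + 1.7·1.718 = 3.2138.

$3.21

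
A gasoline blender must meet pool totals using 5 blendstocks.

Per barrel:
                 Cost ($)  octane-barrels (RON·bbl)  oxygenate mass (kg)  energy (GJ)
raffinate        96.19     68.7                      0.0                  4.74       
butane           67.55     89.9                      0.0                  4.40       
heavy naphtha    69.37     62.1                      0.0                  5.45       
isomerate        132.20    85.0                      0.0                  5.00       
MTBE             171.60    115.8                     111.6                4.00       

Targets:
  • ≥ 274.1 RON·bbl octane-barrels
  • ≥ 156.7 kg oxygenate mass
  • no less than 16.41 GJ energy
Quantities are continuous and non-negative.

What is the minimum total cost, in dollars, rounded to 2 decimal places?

Let x1 = barrels of raffinate, x2 = barrels of butane, x3 = barrels of heavy naphtha, x4 = barrels of isomerate, x5 = barrels of MTBE.
Minimise 96.19x1 + 67.55x2 + 69.37x3 + 132.2x4 + 171.6x5 with:
  68.7x1 + 89.9x2 + 62.1x3 + 85x4 + 115.8x5 ≥ 274.1   (octane-barrels)
  111.6x5 ≥ 156.7   (oxygenate mass)
  4.74x1 + 4.4x2 + 5.45x3 + 5x4 + 4x5 ≥ 16.41   (energy)
  x1, x2, x3, x4, x5 ≥ 0.
At the optimum only heavy naphtha, MTBE are positive (raffinate, butane, isomerate = 0). Binding constraints: oxygenate mass and energy.
That vertex is x3 = 1.9805, x5 = 1.4041.
Hence cost = 69.37·1.9805 + 171.6·1.4041 = $378.3308.

$378.33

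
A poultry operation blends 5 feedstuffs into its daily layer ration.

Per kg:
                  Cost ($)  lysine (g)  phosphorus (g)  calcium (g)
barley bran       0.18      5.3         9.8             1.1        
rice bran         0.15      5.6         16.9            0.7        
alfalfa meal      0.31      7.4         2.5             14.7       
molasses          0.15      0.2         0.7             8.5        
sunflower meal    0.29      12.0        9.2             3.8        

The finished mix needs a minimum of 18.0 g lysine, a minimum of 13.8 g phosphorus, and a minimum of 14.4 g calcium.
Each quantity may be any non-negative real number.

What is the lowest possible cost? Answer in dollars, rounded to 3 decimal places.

$0.532

Set it up as a linear program. Let x1 = kg of barley bran, x2 = kg of rice bran, x3 = kg of alfalfa meal, x4 = kg of molasses, x5 = kg of sunflower meal.
Minimise 0.18x1 + 0.15x2 + 0.31x3 + 0.15x4 + 0.29x5 subject to:
  5.3x1 + 5.6x2 + 7.4x3 + 0.2x4 + 12x5 ≥ 18   (lysine)
  9.8x1 + 16.9x2 + 2.5x3 + 0.7x4 + 9.2x5 ≥ 13.8   (phosphorus)
  1.1x1 + 0.7x2 + 14.7x3 + 8.5x4 + 3.8x5 ≥ 14.4   (calcium)
  x1, x2, x3, x4, x5 ≥ 0.
The optimal basis is {rice bran, alfalfa meal, sunflower meal}; barley bran, molasses drop out. There the lysine, phosphorus, calcium constraints are tight.
That vertex is x2 = 0.1812, x3 = 0.7198, x5 = 0.9716.
Cost = 0.15·0.1812 + 0.31·0.7198 + 0.29·0.9716 = 0.53208.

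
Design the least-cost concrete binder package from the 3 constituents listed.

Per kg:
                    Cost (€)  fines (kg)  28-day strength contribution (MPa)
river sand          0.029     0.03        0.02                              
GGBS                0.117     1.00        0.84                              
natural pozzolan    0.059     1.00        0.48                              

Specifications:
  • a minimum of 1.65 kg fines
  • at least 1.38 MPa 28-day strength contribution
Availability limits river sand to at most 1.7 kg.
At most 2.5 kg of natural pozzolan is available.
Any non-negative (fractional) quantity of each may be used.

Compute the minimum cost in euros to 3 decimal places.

€0.173

Treat it as an LP. Let x1 = kg of river sand, x2 = kg of GGBS, x3 = kg of natural pozzolan.
Minimise 0.029x1 + 0.117x2 + 0.059x3 subject to:
  0.03x1 + 1x2 + 1x3 ≥ 1.65   (fines)
  0.02x1 + 0.84x2 + 0.48x3 ≥ 1.38   (28-day strength contribution)
  x1 ≤ 1.7
  x3 ≤ 2.5
  x1, x2, x3 ≥ 0.
The optimal basis is {GGBS, natural pozzolan}; river sand drops out. The 28-day strength contribution and the natural pozzolan cap requirements are met with equality.
That vertex is x2 = 0.2143, x3 = 2.5.
Total cost: 0.117·0.2143 + 0.059·2.5 = 0.17257.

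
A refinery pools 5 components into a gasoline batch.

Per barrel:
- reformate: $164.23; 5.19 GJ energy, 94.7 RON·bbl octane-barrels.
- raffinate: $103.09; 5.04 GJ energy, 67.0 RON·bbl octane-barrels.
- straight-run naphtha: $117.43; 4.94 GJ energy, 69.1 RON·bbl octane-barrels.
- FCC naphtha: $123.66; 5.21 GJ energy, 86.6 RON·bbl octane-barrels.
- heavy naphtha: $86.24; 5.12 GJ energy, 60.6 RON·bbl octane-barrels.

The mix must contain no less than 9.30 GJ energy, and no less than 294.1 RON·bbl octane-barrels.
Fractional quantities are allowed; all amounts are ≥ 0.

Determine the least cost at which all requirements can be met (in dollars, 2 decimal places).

$418.53

Let x1 = barrels of reformate, x2 = barrels of raffinate, x3 = barrels of straight-run naphtha, x4 = barrels of FCC naphtha, x5 = barrels of heavy naphtha.
min 164.23x1 + 103.09x2 + 117.43x3 + 123.66x4 + 86.24x5 s.t.:
  5.19x1 + 5.04x2 + 4.94x3 + 5.21x4 + 5.12x5 ≥ 9.3   (energy)
  94.7x1 + 67x2 + 69.1x3 + 86.6x4 + 60.6x5 ≥ 294.1   (octane-barrels)
  x1, x2, x3, x4, x5 ≥ 0.
The cheapest feasible vertex uses only heavy naphtha; reformate, raffinate, straight-run naphtha, FCC naphtha are not used. There the octane-barrels constraint is tight.
So heavy naphtha = 4.8531 barrels.
Hence cost = 86.24·4.8531 = $418.5313.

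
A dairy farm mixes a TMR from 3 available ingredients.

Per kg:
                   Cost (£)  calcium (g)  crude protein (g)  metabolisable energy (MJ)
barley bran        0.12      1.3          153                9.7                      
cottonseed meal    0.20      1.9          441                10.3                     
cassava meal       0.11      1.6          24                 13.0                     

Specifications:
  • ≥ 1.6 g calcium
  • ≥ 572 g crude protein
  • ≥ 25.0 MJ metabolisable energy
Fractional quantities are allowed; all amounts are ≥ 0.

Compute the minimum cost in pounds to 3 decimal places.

£0.352

Treat it as an LP. Let x1 = kg of barley bran, x2 = kg of cottonseed meal, x3 = kg of cassava meal.
Minimise 0.12x1 + 0.2x2 + 0.11x3 s.t.:
  1.3x1 + 1.9x2 + 1.6x3 ≥ 1.6   (calcium)
  153x1 + 441x2 + 24x3 ≥ 572   (crude protein)
  9.7x1 + 10.3x2 + 13x3 ≥ 25   (metabolisable energy)
  x1, x2, x3 ≥ 0.
The minimum-cost mix takes nothing from barley bran — only cottonseed meal, cassava meal. Binding constraints: crude protein and metabolisable energy.
So cottonseed meal = 1.246 kg, cassava meal = 0.9358 kg.
Objective = 0.2·1.246 + 0.11·0.9358 = 0.35214.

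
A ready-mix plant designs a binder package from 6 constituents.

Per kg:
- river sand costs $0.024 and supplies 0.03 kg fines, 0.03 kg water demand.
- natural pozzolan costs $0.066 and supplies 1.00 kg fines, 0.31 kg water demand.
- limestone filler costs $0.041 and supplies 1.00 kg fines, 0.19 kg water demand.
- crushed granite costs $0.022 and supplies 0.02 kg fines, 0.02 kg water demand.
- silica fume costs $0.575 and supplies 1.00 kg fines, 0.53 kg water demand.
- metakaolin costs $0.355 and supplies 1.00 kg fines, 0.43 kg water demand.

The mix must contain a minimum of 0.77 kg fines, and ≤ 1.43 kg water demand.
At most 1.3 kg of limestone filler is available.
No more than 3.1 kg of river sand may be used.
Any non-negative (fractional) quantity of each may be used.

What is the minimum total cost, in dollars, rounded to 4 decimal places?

$0.0316

Let x1 = kg of river sand, x2 = kg of natural pozzolan, x3 = kg of limestone filler, x4 = kg of crushed granite, x5 = kg of silica fume, x6 = kg of metakaolin.
Minimise 0.024x1 + 0.066x2 + 0.041x3 + 0.022x4 + 0.575x5 + 0.355x6 with:
  0.03x1 + 1x2 + 1x3 + 0.02x4 + 1x5 + 1x6 ≥ 0.77   (fines)
  0.03x1 + 0.31x2 + 0.19x3 + 0.02x4 + 0.53x5 + 0.43x6 ≤ 1.43   (water demand)
  x3 ≤ 1.3
  x1 ≤ 3.1
  x1, x2, x3, x4, x5, x6 ≥ 0.
The minimum-cost mix takes nothing from river sand, natural pozzolan, crushed granite, silica fume, metakaolin — only limestone filler. The fines requirement is met with equality.
That vertex is x3 = 0.77.
Cost = 0.041·0.77 = 0.031570.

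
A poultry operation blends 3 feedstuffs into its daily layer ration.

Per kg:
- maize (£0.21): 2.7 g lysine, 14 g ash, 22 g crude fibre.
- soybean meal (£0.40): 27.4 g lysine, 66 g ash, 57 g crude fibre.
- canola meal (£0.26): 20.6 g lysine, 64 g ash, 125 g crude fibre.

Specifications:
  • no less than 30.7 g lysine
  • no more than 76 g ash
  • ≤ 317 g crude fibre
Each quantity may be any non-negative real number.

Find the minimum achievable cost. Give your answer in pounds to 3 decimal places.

£0.442

Let x1 = kg of maize, x2 = kg of soybean meal, x3 = kg of canola meal.
Minimize 0.21x1 + 0.4x2 + 0.26x3 subject to:
  2.7x1 + 27.4x2 + 20.6x3 ≥ 30.7   (lysine)
  14x1 + 66x2 + 64x3 ≤ 76   (ash)
  22x1 + 57x2 + 125x3 ≤ 317   (crude fibre)
  x1, x2, x3 ≥ 0.
The optimal basis is {soybean meal, canola meal}; maize drops out. The lysine and ash requirements are met with equality.
Optimal quantities: soybean meal = 1.013 kg, canola meal = 0.1426 kg.
Cost = 0.4·1.013 + 0.26·0.1426 = 0.44228.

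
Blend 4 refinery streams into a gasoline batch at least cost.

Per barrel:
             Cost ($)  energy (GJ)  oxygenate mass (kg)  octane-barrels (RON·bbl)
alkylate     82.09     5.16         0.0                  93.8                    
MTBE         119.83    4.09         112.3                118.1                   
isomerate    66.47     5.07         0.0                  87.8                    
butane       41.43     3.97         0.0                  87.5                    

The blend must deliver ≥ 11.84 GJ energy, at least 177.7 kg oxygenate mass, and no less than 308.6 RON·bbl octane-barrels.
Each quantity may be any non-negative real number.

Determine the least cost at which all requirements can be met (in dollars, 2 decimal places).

$247.25

Treat it as an LP. Let x1 = barrels of alkylate, x2 = barrels of MTBE, x3 = barrels of isomerate, x4 = barrels of butane.
Minimize 82.09x1 + 119.83x2 + 66.47x3 + 41.43x4 s.t.:
  5.16x1 + 4.09x2 + 5.07x3 + 3.97x4 ≥ 11.84   (energy)
  112.3x2 ≥ 177.7   (oxygenate mass)
  93.8x1 + 118.1x2 + 87.8x3 + 87.5x4 ≥ 308.6   (octane-barrels)
  x1, x2, x3, x4 ≥ 0.
At the optimum only MTBE, butane are positive (alkylate, isomerate = 0). There the oxygenate mass and octane-barrels constraints are tight.
Solving gives x2 = 1.5824, x4 = 1.3911.
Cost = 119.83·1.5824 + 41.43·1.3911 = 247.2523.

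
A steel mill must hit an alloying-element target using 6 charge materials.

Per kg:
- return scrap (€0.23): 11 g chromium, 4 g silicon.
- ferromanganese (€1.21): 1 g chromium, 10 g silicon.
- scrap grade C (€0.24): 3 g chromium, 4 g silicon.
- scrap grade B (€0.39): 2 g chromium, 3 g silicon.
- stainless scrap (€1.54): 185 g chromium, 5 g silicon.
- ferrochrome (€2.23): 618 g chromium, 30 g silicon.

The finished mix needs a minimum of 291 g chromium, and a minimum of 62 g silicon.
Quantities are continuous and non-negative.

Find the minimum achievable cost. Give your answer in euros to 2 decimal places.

€3.68

Let x1 = kg of return scrap, x2 = kg of ferromanganese, x3 = kg of scrap grade C, x4 = kg of scrap grade B, x5 = kg of stainless scrap, x6 = kg of ferrochrome.
Minimise 0.23x1 + 1.21x2 + 0.24x3 + 0.39x4 + 1.54x5 + 2.23x6 subject to:
  11x1 + 1x2 + 3x3 + 2x4 + 185x5 + 618x6 ≥ 291   (chromium)
  4x1 + 10x2 + 4x3 + 3x4 + 5x5 + 30x6 ≥ 62   (silicon)
  x1, x2, x3, x4, x5, x6 ≥ 0.
At the optimum only return scrap, ferrochrome are positive (ferromanganese, scrap grade C, scrap grade B, stainless scrap = 0). There the chromium and silicon constraints are tight.
That vertex is x1 = 13.81, x6 = 0.225.
Objective = 0.23·13.81 + 2.23·0.225 = 3.6781.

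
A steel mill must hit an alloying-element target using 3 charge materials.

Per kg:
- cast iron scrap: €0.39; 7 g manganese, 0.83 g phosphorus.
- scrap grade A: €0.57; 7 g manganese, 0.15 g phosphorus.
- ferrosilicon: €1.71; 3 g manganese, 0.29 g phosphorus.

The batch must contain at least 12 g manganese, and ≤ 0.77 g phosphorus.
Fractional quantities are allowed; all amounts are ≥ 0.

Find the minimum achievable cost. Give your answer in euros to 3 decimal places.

Let x1 = kg of cast iron scrap, x2 = kg of scrap grade A, x3 = kg of ferrosilicon.
min 0.39x1 + 0.57x2 + 1.71x3 s.t.:
  7x1 + 7x2 + 3x3 ≥ 12   (manganese)
  0.83x1 + 0.15x2 + 0.29x3 ≤ 0.77   (phosphorus)
  x1, x2, x3 ≥ 0.
At the optimum only cast iron scrap, scrap grade A are positive (ferrosilicon = 0). There the manganese and phosphorus constraints are tight.
That vertex is x1 = 0.7542, x2 = 0.9601.
Cost = 0.39·0.7542 + 0.57·0.9601 = 0.84140.

€0.841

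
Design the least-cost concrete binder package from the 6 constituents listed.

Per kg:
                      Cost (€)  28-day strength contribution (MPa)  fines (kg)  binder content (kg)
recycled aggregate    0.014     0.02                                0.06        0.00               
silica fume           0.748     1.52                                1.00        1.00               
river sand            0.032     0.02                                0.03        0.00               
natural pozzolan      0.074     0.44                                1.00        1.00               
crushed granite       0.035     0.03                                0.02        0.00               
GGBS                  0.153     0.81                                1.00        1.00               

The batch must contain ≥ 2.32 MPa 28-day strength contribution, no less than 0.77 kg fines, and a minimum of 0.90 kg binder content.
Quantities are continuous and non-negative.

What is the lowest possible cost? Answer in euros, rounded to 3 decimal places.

€0.390

This is a linear program. Let x1 = kg of recycled aggregate, x2 = kg of silica fume, x3 = kg of river sand, x4 = kg of natural pozzolan, x5 = kg of crushed granite, x6 = kg of GGBS.
Minimize 0.014x1 + 0.748x2 + 0.032x3 + 0.074x4 + 0.035x5 + 0.153x6 with:
  0.02x1 + 1.52x2 + 0.02x3 + 0.44x4 + 0.03x5 + 0.81x6 ≥ 2.32   (28-day strength contribution)
  0.06x1 + 1x2 + 0.03x3 + 1x4 + 0.02x5 + 1x6 ≥ 0.77   (fines)
  1x2 + 1x4 + 1x6 ≥ 0.9   (binder content)
  x1, x2, x3, x4, x5, x6 ≥ 0.
The optimal basis is {natural pozzolan}; recycled aggregate, silica fume, river sand, crushed granite, GGBS drop out. The 28-day strength contribution requirement is met with equality.
So natural pozzolan = 5.273 kg.
Objective = 0.074·5.273 = 0.39020.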